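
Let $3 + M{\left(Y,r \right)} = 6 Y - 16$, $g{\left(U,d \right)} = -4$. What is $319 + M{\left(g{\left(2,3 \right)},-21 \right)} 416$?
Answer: $-17569$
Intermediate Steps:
$M{\left(Y,r \right)} = -19 + 6 Y$ ($M{\left(Y,r \right)} = -3 + \left(6 Y - 16\right) = -3 + \left(-16 + 6 Y\right) = -19 + 6 Y$)
$319 + M{\left(g{\left(2,3 \right)},-21 \right)} 416 = 319 + \left(-19 + 6 \left(-4\right)\right) 416 = 319 + \left(-19 - 24\right) 416 = 319 - 17888 = -17569$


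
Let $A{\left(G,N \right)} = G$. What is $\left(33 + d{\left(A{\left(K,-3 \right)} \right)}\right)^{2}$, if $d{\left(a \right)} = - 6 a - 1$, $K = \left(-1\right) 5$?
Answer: $3844$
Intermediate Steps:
$K = -5$
$d{\left(a \right)} = -1 - 6 a$
$\left(33 + d{\left(A{\left(K,-3 \right)} \right)}\right)^{2} = \left(33 - -29\right)^{2} = \left(33 + \left(-1 + 30\right)\right)^{2} = \left(33 + 29\right)^{2} = 62^{2} = 3844$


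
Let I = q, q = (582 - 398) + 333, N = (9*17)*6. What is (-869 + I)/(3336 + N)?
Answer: -176/2127 ≈ -0.082746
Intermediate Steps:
N = 918 (N = 153*6 = 918)
q = 517 (q = 184 + 333 = 517)
I = 517
(-869 + I)/(3336 + N) = (-869 + 517)/(3336 + 918) = -352/4254 = -352*1/4254 = -176/2127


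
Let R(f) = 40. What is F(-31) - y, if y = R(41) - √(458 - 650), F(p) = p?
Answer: -71 + 8*I*√3 ≈ -71.0 + 13.856*I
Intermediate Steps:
y = 40 - 8*I*√3 (y = 40 - √(458 - 650) = 40 - √(-192) = 40 - 8*I*√3 ≈ 40.0 - 13.856*I)
F(-31) - y = -31 - (40 - 8*I*√3) = -31 + (-40 + 8*I*√3) = -71 + 8*I*√3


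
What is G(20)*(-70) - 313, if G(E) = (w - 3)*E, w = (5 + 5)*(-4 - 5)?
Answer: 129887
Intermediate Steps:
w = -90 (w = 10*(-9) = -90)
G(E) = -93*E (G(E) = (-90 - 3)*E = -93*E)
G(20)*(-70) - 313 = -93*20*(-70) - 313 = -1860*(-70) - 313 = 130200 - 313 = 129887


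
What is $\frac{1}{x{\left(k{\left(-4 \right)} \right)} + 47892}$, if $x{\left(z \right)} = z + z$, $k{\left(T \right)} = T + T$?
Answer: $\frac{1}{47876} \approx 2.0887 \cdot 10^{-5}$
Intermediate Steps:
$k{\left(T \right)} = 2 T$
$x{\left(z \right)} = 2 z$
$\frac{1}{x{\left(k{\left(-4 \right)} \right)} + 47892} = \frac{1}{2 \cdot 2 \left(-4\right) + 47892} = \frac{1}{2 \left(-8\right) + 47892} = \frac{1}{-16 + 47892} = \frac{1}{47876}$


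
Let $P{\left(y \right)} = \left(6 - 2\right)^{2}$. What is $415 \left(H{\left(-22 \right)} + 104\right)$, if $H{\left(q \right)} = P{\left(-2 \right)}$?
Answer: $49800$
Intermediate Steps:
$P{\left(y \right)} = 16$ ($P{\left(y \right)} = 4^{2} = 16$)
$H{\left(q \right)} = 16$
$415 \left(H{\left(-22 \right)} + 104\right) = 415 \left(16 + 104\right) = 415 \cdot 120 = 49800$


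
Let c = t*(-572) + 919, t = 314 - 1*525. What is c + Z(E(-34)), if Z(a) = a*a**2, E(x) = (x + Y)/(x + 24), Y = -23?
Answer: 121796193/1000 ≈ 1.2180e+5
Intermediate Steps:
t = -211 (t = 314 - 525 = -211)
E(x) = (-23 + x)/(24 + x) (E(x) = (x - 23)/(x + 24) = (-23 + x)/(24 + x))
Z(a) = a**3
c = 121611 (c = -211*(-572) + 919 = 120692 + 919 = 121611)
c + Z(E(-34)) = 121611 + ((-23 - 34)/(24 - 34))**3 = 121611 + (-57/(-10))**3 = 121611 + (-1/10*(-57))**3 = 121611 + (57/10)**3 = 121611 + 185193/1000 = 121796193/1000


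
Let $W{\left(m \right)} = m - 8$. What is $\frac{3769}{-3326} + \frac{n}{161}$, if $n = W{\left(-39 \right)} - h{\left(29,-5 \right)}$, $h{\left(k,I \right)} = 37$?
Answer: $- \frac{126599}{76498} \approx -1.6549$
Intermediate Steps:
$W{\left(m \right)} = -8 + m$ ($W{\left(m \right)} = m - 8 = -8 + m$)
$n = -84$ ($n = \left(-8 - 39\right) - 37 = -47 - 37 = -84$)
$\frac{3769}{-3326} + \frac{n}{161} = \frac{3769}{-3326} - \frac{84}{161} = 3769 \left(- \frac{1}{3326}\right) - \frac{12}{23} = - \frac{3769}{3326} - \frac{12}{23} = - \frac{126599}{76498}$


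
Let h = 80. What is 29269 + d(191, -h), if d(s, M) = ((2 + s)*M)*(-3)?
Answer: 75589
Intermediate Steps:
d(s, M) = -3*M*(2 + s) (d(s, M) = (M*(2 + s))*(-3) = -3*M*(2 + s))
29269 + d(191, -h) = 29269 - 3*(-1*80)*(2 + 191) = 29269 - 3*(-80)*193 = 29269 + 46320 = 75589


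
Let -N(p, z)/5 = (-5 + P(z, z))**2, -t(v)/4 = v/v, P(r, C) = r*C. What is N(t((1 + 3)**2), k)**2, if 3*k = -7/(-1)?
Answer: 6400/6561 ≈ 0.97546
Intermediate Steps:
P(r, C) = C*r
k = 7/3 (k = (-7/(-1))/3 = (-7*(-1))/3 = (1/3)*7 = 7/3 ≈ 2.3333)
t(v) = -4 (t(v) = -4*v/v = -4*1 = -4)
N(p, z) = -5*(-5 + z**2)**2 (N(p, z) = -5*(-5 + z*z)**2 = -5*(-5 + z**2)**2)
N(t((1 + 3)**2), k)**2 = (-5*(-5 + (7/3)**2)**2)**2 = (-5*(-5 + 49/9)**2)**2 = (-5*(4/9)**2)**2 = (-5*16/81)**2 = (-80/81)**2 = 6400/6561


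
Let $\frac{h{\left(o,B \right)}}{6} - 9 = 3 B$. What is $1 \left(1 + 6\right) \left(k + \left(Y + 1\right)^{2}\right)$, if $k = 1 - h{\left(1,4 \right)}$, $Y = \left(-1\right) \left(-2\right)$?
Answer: $-812$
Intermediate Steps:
$h{\left(o,B \right)} = 54 + 18 B$ ($h{\left(o,B \right)} = 54 + 6 \cdot 3 B = 54 + 18 B$)
$Y = 2$
$k = -125$ ($k = 1 - \left(54 + 18 \cdot 4\right) = 1 - \left(54 + 72\right) = 1 - 126 = -125$)
$1 \left(1 + 6\right) \left(k + \left(Y + 1\right)^{2}\right) = 1 \left(1 + 6\right) \left(-125 + \left(2 + 1\right)^{2}\right) = 1 \cdot 7 \left(-125 + 3^{2}\right) = 7 \left(-125 + 9\right) = 7 \left(-116\right) = -812$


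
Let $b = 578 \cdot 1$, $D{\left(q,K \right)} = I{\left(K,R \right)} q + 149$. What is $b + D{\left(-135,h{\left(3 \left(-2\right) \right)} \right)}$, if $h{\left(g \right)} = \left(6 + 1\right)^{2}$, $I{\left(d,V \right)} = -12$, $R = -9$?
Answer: $2347$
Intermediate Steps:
$h{\left(g \right)} = 49$ ($h{\left(g \right)} = 7^{2} = 49$)
$D{\left(q,K \right)} = 149 - 12 q$ ($D{\left(q,K \right)} = - 12 q + 149 = 149 - 12 q$)
$b = 578$
$b + D{\left(-135,h{\left(3 \left(-2\right) \right)} \right)} = 578 + \left(149 - -1620\right) = 578 + \left(149 + 1620\right) = 578 + 1769 = 2347$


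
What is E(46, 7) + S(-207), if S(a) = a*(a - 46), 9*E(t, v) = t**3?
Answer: 568675/9 ≈ 63186.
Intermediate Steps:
E(t, v) = t**3/9
S(a) = a*(-46 + a)
E(46, 7) + S(-207) = (1/9)*46**3 - 207*(-46 - 207) = (1/9)*97336 - 207*(-253) = 97336/9 + 52371 = 568675/9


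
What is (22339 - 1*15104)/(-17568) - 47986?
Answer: -843025283/17568 ≈ -47986.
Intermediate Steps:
(22339 - 1*15104)/(-17568) - 47986 = (22339 - 15104)*(-1/17568) - 47986 = 7235*(-1/17568) - 47986 = -7235/17568 - 47986 = -843025283/17568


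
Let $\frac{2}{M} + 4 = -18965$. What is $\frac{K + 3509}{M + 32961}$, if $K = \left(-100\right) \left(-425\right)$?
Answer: $\frac{872744721}{625237207} \approx 1.3959$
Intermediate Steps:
$M = - \frac{2}{18969}$ ($M = \frac{2}{-4 - 18965} = \frac{2}{-18969} = 2 \left(- \frac{1}{18969}\right) = - \frac{2}{18969} \approx -0.00010544$)
$K = 42500$
$\frac{K + 3509}{M + 32961} = \frac{42500 + 3509}{- \frac{2}{18969} + 32961} = \frac{46009}{\frac{625237207}{18969}} = 46009 \cdot \frac{18969}{625237207} = \frac{872744721}{625237207}$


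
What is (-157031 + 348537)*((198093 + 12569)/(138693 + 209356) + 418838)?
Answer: 27917047162292344/348049 ≈ 8.0210e+10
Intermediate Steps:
(-157031 + 348537)*((198093 + 12569)/(138693 + 209356) + 418838) = 191506*(210662/348049 + 418838) = 191506*(145776357724/348049) = 27917047162292344/348049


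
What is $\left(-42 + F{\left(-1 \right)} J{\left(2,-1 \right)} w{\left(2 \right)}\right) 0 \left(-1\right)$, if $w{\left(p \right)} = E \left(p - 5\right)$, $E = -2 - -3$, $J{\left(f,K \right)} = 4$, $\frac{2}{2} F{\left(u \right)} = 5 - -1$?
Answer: $0$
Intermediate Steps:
$F{\left(u \right)} = 6$ ($F{\left(u \right)} = 5 - -1 = 5 + 1 = 6$)
$E = 1$ ($E = -2 + 3 = 1$)
$w{\left(p \right)} = -5 + p$ ($w{\left(p \right)} = 1 \left(p - 5\right) = 1 \left(-5 + p\right) = -5 + p$)
$\left(-42 + F{\left(-1 \right)} J{\left(2,-1 \right)} w{\left(2 \right)}\right) 0 \left(-1\right) = \left(-42 + 6 \cdot 4 \left(-5 + 2\right)\right) 0 \left(-1\right) = \left(-42 + 24 \left(-3\right)\right) 0 = \left(-42 - 72\right) 0 = \left(-114\right) 0 = 0$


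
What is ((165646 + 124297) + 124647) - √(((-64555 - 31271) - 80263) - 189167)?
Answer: 414590 - 6*I*√10146 ≈ 4.1459e+5 - 604.36*I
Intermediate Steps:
((165646 + 124297) + 124647) - √(((-64555 - 31271) - 80263) - 189167) = (289943 + 124647) - √((-95826 - 80263) - 189167) = 414590 - √(-176089 - 189167) = 414590 - √(-365256) = 414590 - 6*I*√10146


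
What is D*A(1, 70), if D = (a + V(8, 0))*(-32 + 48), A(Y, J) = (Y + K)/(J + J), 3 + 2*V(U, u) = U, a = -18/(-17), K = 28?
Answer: 7018/595 ≈ 11.795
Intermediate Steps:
a = 18/17 (a = -18*(-1/17) = 18/17 ≈ 1.0588)
V(U, u) = -3/2 + U/2
A(Y, J) = (28 + Y)/(2*J) (A(Y, J) = (Y + 28)/(J + J) = (28 + Y)/((2*J)) = (28 + Y)*(1/(2*J)) = (28 + Y)/(2*J))
D = 968/17 (D = (18/17 + (-3/2 + (1/2)*8))*(-32 + 48) = (18/17 + (-3/2 + 4))*16 = (18/17 + 5/2)*16 = (121/34)*16 = 968/17 ≈ 56.941)
D*A(1, 70) = 968*((1/2)*(28 + 1)/70)/17 = 968*((1/2)*(1/70)*29)/17 = (968/17)*(29/140) = 7018/595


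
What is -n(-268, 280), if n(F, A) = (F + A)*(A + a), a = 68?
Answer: -4176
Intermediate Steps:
n(F, A) = (68 + A)*(A + F) (n(F, A) = (F + A)*(A + 68) = (A + F)*(68 + A) = (68 + A)*(A + F))
-n(-268, 280) = -(280² + 68*280 + 68*(-268) + 280*(-268)) = -(78400 + 19040 - 18224 - 75040) = -1*4176 = -4176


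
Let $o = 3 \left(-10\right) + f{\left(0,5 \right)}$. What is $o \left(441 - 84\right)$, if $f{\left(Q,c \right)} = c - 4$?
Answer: $-10353$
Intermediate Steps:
$f{\left(Q,c \right)} = -4 + c$
$o = -29$ ($o = 3 \left(-10\right) + \left(-4 + 5\right) = -30 + 1 = -29$)
$o \left(441 - 84\right) = - 29 \left(441 - 84\right) = \left(-29\right) 357 = -10353$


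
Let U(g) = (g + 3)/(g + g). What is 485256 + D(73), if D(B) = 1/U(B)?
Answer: 18439801/38 ≈ 4.8526e+5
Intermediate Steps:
U(g) = (3 + g)/(2*g) (U(g) = (3 + g)/((2*g)) = (3 + g)*(1/(2*g)) = (3 + g)/(2*g))
D(B) = 2*B/(3 + B) (D(B) = 1/((3 + B)/(2*B)) = 2*B/(3 + B))
485256 + D(73) = 485256 + 2*73/(3 + 73) = 485256 + 2*73/76 = 485256 + 2*73*(1/76) = 485256 + 73/38 = 18439801/38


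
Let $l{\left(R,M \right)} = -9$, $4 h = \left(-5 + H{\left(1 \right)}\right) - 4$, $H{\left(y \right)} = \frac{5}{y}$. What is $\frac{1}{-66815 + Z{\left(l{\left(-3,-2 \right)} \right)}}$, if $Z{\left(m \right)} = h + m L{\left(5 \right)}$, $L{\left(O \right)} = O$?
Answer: $- \frac{1}{66861} \approx -1.4956 \cdot 10^{-5}$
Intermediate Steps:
$h = -1$ ($h = \frac{\left(-5 + \frac{5}{1}\right) - 4}{4} = \frac{\left(-5 + 5 \cdot 1\right) - 4}{4} = \frac{\left(-5 + 5\right) - 4}{4} = \frac{0 - 4}{4} = \frac{1}{4} \left(-4\right) = -1$)
$Z{\left(m \right)} = -1 + 5 m$ ($Z{\left(m \right)} = -1 + m 5 = -1 + 5 m$)
$\frac{1}{-66815 + Z{\left(l{\left(-3,-2 \right)} \right)}} = \frac{1}{-66815 + \left(-1 + 5 \left(-9\right)\right)} = \frac{1}{-66815 - 46} = \frac{1}{-66861} = - \frac{1}{66861}$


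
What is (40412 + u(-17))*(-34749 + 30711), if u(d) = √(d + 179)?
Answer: -163183656 - 36342*√2 ≈ -1.6324e+8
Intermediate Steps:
u(d) = √(179 + d)
(40412 + u(-17))*(-34749 + 30711) = (40412 + √(179 - 17))*(-34749 + 30711) = (40412 + √162)*(-4038) = (40412 + 9*√2)*(-4038) = -163183656 - 36342*√2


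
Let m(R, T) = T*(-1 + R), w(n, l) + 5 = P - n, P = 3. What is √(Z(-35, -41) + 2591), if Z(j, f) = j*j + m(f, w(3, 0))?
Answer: √4026 ≈ 63.451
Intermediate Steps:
w(n, l) = -2 - n (w(n, l) = -5 + (3 - n) = -2 - n)
Z(j, f) = 5 + j² - 5*f (Z(j, f) = j*j + (-2 - 1*3)*(-1 + f) = j² + (-2 - 3)*(-1 + f) = j² - 5*(-1 + f) = j² + (5 - 5*f) = 5 + j² - 5*f)
√(Z(-35, -41) + 2591) = √((5 + (-35)² - 5*(-41)) + 2591) = √((5 + 1225 + 205) + 2591) = √(1435 + 2591) = √4026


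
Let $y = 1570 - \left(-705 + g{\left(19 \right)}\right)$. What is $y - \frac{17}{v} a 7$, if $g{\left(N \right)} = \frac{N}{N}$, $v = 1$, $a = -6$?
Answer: $2988$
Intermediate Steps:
$g{\left(N \right)} = 1$
$y = 2274$ ($y = 1570 - \left(-705 + 1\right) = 1570 - -704 = 1570 + 704 = 2274$)
$y - \frac{17}{v} a 7 = 2274 - \frac{17}{1} \left(-6\right) 7 = 2274 - 17 \cdot 1 \left(-6\right) 7 = 2274 - 17 \left(-6\right) 7 = 2274 - \left(-102\right) 7 = 2274 - -714 = 2274 + 714 = 2988$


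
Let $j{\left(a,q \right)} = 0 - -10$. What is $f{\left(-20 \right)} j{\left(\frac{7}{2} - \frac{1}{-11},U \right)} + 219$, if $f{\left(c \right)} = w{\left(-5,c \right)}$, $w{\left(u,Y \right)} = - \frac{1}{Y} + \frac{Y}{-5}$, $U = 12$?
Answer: $\frac{519}{2} \approx 259.5$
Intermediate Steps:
$j{\left(a,q \right)} = 10$ ($j{\left(a,q \right)} = 0 + 10 = 10$)
$w{\left(u,Y \right)} = - \frac{1}{Y} - \frac{Y}{5}$ ($w{\left(u,Y \right)} = - \frac{1}{Y} + Y \left(- \frac{1}{5}\right) = - \frac{1}{Y} - \frac{Y}{5}$)
$f{\left(c \right)} = - \frac{1}{c} - \frac{c}{5}$
$f{\left(-20 \right)} j{\left(\frac{7}{2} - \frac{1}{-11},U \right)} + 219 = \left(- \frac{1}{-20} - -4\right) 10 + 219 = \left(\left(-1\right) \left(- \frac{1}{20}\right) + 4\right) 10 + 219 = \left(\frac{1}{20} + 4\right) 10 + 219 = \frac{81}{20} \cdot 10 + 219 = \frac{81}{2} + 219 = \frac{519}{2}$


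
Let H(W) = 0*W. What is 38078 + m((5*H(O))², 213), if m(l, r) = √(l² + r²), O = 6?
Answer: 38291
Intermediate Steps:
H(W) = 0
38078 + m((5*H(O))², 213) = 38078 + √(((5*0)²)² + 213²) = 38078 + √((0²)² + 45369) = 38078 + √(0² + 45369) = 38078 + √(0 + 45369) = 38078 + √45369 = 38078 + 213 = 38291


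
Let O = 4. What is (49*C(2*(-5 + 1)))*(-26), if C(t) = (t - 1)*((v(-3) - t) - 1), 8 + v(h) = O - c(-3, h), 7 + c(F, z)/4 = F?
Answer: 493038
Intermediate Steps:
c(F, z) = -28 + 4*F
v(h) = 36 (v(h) = -8 + (4 - (-28 + 4*(-3))) = -8 + (4 - (-28 - 12)) = -8 + (4 - 1*(-40)) = -8 + (4 + 40) = -8 + 44 = 36)
C(t) = (-1 + t)*(35 - t) (C(t) = (t - 1)*((36 - t) - 1) = (-1 + t)*(35 - t))
(49*C(2*(-5 + 1)))*(-26) = (49*(-35 - (2*(-5 + 1))² + 36*(2*(-5 + 1))))*(-26) = (49*(-35 - (2*(-4))² + 36*(2*(-4))))*(-26) = (49*(-35 - 1*(-8)² + 36*(-8)))*(-26) = (49*(-35 - 1*64 - 288))*(-26) = (49*(-35 - 64 - 288))*(-26) = (49*(-387))*(-26) = -18963*(-26) = 493038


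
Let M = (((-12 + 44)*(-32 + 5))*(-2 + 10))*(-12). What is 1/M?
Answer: 1/82944 ≈ 1.2056e-5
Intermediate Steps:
M = 82944 (M = ((32*(-27))*8)*(-12) = -864*8*(-12) = -6912*(-12) = 82944)
1/M = 1/82944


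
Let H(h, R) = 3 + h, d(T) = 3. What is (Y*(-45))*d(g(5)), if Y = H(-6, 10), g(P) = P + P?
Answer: 405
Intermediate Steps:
g(P) = 2*P
Y = -3 (Y = 3 - 6 = -3)
(Y*(-45))*d(g(5)) = -3*(-45)*3 = 135*3 = 405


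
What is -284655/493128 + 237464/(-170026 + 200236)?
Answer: 6027817769/827633160 ≈ 7.2832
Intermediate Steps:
-284655/493128 + 237464/(-170026 + 200236) = -284655*1/493128 + 237464/30210 = -94885/164376 + 237464*(1/30210) = -94885/164376 + 118732/15105 = 6027817769/827633160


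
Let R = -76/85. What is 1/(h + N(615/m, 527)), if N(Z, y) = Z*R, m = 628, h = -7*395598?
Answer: -2669/7390959771 ≈ -3.6112e-7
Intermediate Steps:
h = -2769186
R = -76/85 (R = -76*1/85 = -76/85 ≈ -0.89412)
N(Z, y) = -76*Z/85 (N(Z, y) = Z*(-76/85) = -76*Z/85)
1/(h + N(615/m, 527)) = 1/(-2769186 - 9348/(17*628)) = 1/(-2769186 - 76/85*615/628) = 1/(-2769186 - 2337/2669) = 1/(-7390959771/2669) = -2669/7390959771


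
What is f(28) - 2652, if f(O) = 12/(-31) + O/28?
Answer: -82193/31 ≈ -2651.4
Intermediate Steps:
f(O) = -12/31 + O/28 (f(O) = 12*(-1/31) + O*(1/28) = -12/31 + O/28)
f(28) - 2652 = (-12/31 + (1/28)*28) - 2652 = (-12/31 + 1) - 2652 = 19/31 - 2652 = -82193/31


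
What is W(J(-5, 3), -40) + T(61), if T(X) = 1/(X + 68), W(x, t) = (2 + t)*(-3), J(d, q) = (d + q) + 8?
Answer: 14707/129 ≈ 114.01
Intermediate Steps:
J(d, q) = 8 + d + q
W(x, t) = -6 - 3*t
T(X) = 1/(68 + X)
W(J(-5, 3), -40) + T(61) = (-6 - 3*(-40)) + 1/(68 + 61) = (-6 + 120) + 1/129 = 114 + 1/129 = 14707/129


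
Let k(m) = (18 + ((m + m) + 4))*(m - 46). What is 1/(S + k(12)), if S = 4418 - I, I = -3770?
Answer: 1/6624 ≈ 0.00015097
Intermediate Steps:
k(m) = (-46 + m)*(22 + 2*m) (k(m) = (18 + (2*m + 4))*(-46 + m) = (18 + (4 + 2*m))*(-46 + m) = (22 + 2*m)*(-46 + m) = (-46 + m)*(22 + 2*m))
S = 8188 (S = 4418 - 1*(-3770) = 4418 + 3770 = 8188)
1/(S + k(12)) = 1/(8188 + (-1012 - 70*12 + 2*12²)) = 1/(8188 + (-1012 - 840 + 2*144)) = 1/(8188 + (-1012 - 840 + 288)) = 1/(8188 - 1564) = 1/6624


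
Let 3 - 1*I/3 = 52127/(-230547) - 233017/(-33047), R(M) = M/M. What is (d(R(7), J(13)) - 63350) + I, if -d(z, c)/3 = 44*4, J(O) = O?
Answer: -162255557135037/2539628903 ≈ -63890.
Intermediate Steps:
R(M) = 1
d(z, c) = -528 (d(z, c) = -132*4 = -3*176 = -528)
I = -29142069203/2539628903 (I = 9 - 3*(52127/(-230547) - 233017/(-33047)) = 9 - 3*(52127*(-1/230547) - 233017*(-1/33047)) = 9 - 3*(-52127/230547 + 233017/33047) = 9 - 3*51998729330/7618886709 = 9 - 51998729330/2539628903 = -29142069203/2539628903 ≈ -11.475)
(d(R(7), J(13)) - 63350) + I = (-528 - 63350) - 29142069203/2539628903 = -63878 - 29142069203/2539628903 = -162255557135037/2539628903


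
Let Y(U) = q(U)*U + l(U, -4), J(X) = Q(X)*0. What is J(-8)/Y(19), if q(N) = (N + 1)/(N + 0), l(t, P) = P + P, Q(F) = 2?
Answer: 0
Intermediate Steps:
l(t, P) = 2*P
q(N) = (1 + N)/N
J(X) = 0 (J(X) = 2*0 = 0)
Y(U) = -7 + U (Y(U) = ((1 + U)/U)*U + 2*(-4) = (1 + U) - 8 = -7 + U)
J(-8)/Y(19) = 0/(-7 + 19) = 0/12 = 0*(1/12) = 0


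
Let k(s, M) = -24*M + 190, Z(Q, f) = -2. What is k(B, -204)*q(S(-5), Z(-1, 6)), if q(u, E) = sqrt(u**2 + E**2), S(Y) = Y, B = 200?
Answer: 5086*sqrt(29) ≈ 27389.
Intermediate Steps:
k(s, M) = 190 - 24*M
q(u, E) = sqrt(E**2 + u**2)
k(B, -204)*q(S(-5), Z(-1, 6)) = (190 - 24*(-204))*sqrt((-2)**2 + (-5)**2) = (190 + 4896)*sqrt(4 + 25) = 5086*sqrt(29)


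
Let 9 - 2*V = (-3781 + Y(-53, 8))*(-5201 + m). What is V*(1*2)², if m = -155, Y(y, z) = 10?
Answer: -40394934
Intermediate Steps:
V = -20197467/2 (V = 9/2 - (-3781 + 10)*(-5201 - 155)/2 = 9/2 - (-3771)*(-5356)/2 = 9/2 - ½*20197476 = 9/2 - 10098738 = -20197467/2 ≈ -1.0099e+7)
V*(1*2)² = -20197467*(1*2)²/2 = -20197467/2*2² = -20197467/2*4 = -40394934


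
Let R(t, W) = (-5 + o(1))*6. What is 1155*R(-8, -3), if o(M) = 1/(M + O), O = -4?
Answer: -36960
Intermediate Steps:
o(M) = 1/(-4 + M) (o(M) = 1/(M - 4) = 1/(-4 + M))
R(t, W) = -32 (R(t, W) = (-5 + 1/(-4 + 1))*6 = (-5 + 1/(-3))*6 = (-5 - 1/3)*6 = -16/3*6 = -32)
1155*R(-8, -3) = 1155*(-32) = -36960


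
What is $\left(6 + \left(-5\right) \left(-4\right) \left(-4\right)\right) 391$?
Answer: $-28934$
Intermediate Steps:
$\left(6 + \left(-5\right) \left(-4\right) \left(-4\right)\right) 391 = \left(6 + 20 \left(-4\right)\right) 391 = \left(6 - 80\right) 391 = \left(-74\right) 391 = -28934$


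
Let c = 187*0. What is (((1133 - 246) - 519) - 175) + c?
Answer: 193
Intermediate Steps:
c = 0
(((1133 - 246) - 519) - 175) + c = (((1133 - 246) - 519) - 175) + 0 = ((887 - 519) - 175) + 0 = (368 - 175) + 0 = 193 + 0 = 193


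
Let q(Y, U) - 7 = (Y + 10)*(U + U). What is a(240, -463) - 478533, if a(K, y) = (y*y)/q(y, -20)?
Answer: -8674153322/18127 ≈ -4.7852e+5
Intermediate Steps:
q(Y, U) = 7 + 2*U*(10 + Y) (q(Y, U) = 7 + (Y + 10)*(U + U) = 7 + (10 + Y)*(2*U) = 7 + 2*U*(10 + Y))
a(K, y) = y**2/(-393 - 40*y) (a(K, y) = (y*y)/(7 + 20*(-20) + 2*(-20)*y) = y**2/(7 - 400 - 40*y) = y**2/(-393 - 40*y))
a(240, -463) - 478533 = -1*(-463)**2/(393 + 40*(-463)) - 478533 = -1*214369/(393 - 18520) - 478533 = -1*214369/(-18127) - 478533 = -1*214369*(-1/18127) - 478533 = 214369/18127 - 478533 = -8674153322/18127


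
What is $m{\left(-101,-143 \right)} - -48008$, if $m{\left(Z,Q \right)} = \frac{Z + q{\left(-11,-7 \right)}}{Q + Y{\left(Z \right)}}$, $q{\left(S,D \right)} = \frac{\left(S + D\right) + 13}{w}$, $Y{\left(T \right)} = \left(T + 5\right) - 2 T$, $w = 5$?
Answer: $\frac{1776398}{37} \approx 48011.0$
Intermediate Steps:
$Y{\left(T \right)} = 5 - T$ ($Y{\left(T \right)} = \left(5 + T\right) - 2 T = 5 - T$)
$q{\left(S,D \right)} = \frac{13}{5} + \frac{D}{5} + \frac{S}{5}$ ($q{\left(S,D \right)} = \frac{\left(S + D\right) + 13}{5} = \left(\left(D + S\right) + 13\right) \frac{1}{5} = \left(13 + D + S\right) \frac{1}{5} = \frac{13}{5} + \frac{D}{5} + \frac{S}{5}$)
$m{\left(Z,Q \right)} = \frac{-1 + Z}{5 + Q - Z}$ ($m{\left(Z,Q \right)} = \frac{Z + \left(\frac{13}{5} + \frac{1}{5} \left(-7\right) + \frac{1}{5} \left(-11\right)\right)}{Q - \left(-5 + Z\right)} = \frac{Z - 1}{5 + Q - Z} = \frac{-1 + Z}{5 + Q - Z}$)
$m{\left(-101,-143 \right)} - -48008 = \frac{-1 - 101}{5 - 143 - -101} - -48008 = \frac{1}{5 - 143 + 101} \left(-102\right) + 48008 = \frac{1}{-37} \left(-102\right) + 48008 = \left(- \frac{1}{37}\right) \left(-102\right) + 48008 = \frac{102}{37} + 48008 = \frac{1776398}{37}$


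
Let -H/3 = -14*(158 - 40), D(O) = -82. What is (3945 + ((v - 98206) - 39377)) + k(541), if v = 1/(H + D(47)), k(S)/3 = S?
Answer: -643441109/4874 ≈ -1.3202e+5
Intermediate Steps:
k(S) = 3*S
H = 4956 (H = -(-42)*(158 - 40) = -(-42)*118 = -3*(-1652) = 4956)
v = 1/4874 (v = 1/(4956 - 82) = 1/4874 ≈ 0.00020517)
(3945 + ((v - 98206) - 39377)) + k(541) = (3945 + ((1/4874 - 98206) - 39377)) + 3*541 = (3945 + (-478656043/4874 - 39377)) + 1623 = (3945 - 670579541/4874) + 1623 = -651351611/4874 + 1623 = -643441109/4874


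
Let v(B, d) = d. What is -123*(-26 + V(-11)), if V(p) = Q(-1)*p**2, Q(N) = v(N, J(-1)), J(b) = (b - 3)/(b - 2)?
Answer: -16646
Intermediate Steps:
J(b) = (-3 + b)/(-2 + b)
Q(N) = 4/3 (Q(N) = (-3 - 1)/(-2 - 1) = -4/(-3) = -1/3*(-4) = 4/3)
V(p) = 4*p**2/3
-123*(-26 + V(-11)) = -123*(-26 + (4/3)*(-11)**2) = -123*(-26 + (4/3)*121) = -123*(-26 + 484/3) = -123*406/3 = -16646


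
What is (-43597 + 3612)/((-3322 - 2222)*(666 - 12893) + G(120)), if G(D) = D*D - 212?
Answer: -39985/67800676 ≈ -0.00058974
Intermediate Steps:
G(D) = -212 + D² (G(D) = D² - 212 = -212 + D²)
(-43597 + 3612)/((-3322 - 2222)*(666 - 12893) + G(120)) = (-43597 + 3612)/((-3322 - 2222)*(666 - 12893) + (-212 + 120²)) = -39985/(-5544*(-12227) + (-212 + 14400)) = -39985/(67786488 + 14188) = -39985/67800676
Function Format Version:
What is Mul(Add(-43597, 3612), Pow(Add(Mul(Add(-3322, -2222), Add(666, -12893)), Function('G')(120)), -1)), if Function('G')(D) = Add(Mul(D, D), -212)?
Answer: Rational(-39985, 67800676) ≈ -0.00058974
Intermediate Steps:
Function('G')(D) = Add(-212, Pow(D, 2)) (Function('G')(D) = Add(Pow(D, 2), -212) = Add(-212, Pow(D, 2)))
Mul(Add(-43597, 3612), Pow(Add(Mul(Add(-3322, -2222), Add(666, -12893)), Function('G')(120)), -1)) = Mul(Add(-43597, 3612), Pow(Add(Mul(Add(-3322, -2222), Add(666, -12893)), Add(-212, Pow(120, 2))), -1)) = Mul(-39985, Pow(Add(Mul(-5544, -12227), Add(-212, 14400)), -1)) = Mul(-39985, Pow(Add(67786488, 14188), -1)) = Mul(-39985, Pow(67800676, -1)) = Mul(-39985, Rational(1, 67800676)) = Rational(-39985, 67800676)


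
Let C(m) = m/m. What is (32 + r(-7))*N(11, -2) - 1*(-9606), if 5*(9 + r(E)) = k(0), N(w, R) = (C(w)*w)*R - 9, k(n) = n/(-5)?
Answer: 8893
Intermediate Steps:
C(m) = 1
k(n) = -n/5 (k(n) = n*(-⅕) = -n/5)
N(w, R) = -9 + R*w (N(w, R) = (1*w)*R - 9 = w*R - 9 = R*w - 9 = -9 + R*w)
r(E) = -9 (r(E) = -9 + (-⅕*0)/5 = -9 + (⅕)*0 = -9 + 0 = -9)
(32 + r(-7))*N(11, -2) - 1*(-9606) = (32 - 9)*(-9 - 2*11) - 1*(-9606) = 23*(-9 - 22) + 9606 = 23*(-31) + 9606 = -713 + 9606 = 8893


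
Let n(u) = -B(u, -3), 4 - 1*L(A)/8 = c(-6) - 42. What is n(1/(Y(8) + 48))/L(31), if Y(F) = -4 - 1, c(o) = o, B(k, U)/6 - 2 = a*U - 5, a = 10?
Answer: 99/208 ≈ 0.47596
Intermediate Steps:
B(k, U) = -18 + 60*U (B(k, U) = 12 + 6*(10*U - 5) = 12 + 6*(-5 + 10*U) = 12 + (-30 + 60*U) = -18 + 60*U)
Y(F) = -5
L(A) = 416 (L(A) = 32 - 8*(-6 - 42) = 32 - 8*(-48) = 32 + 384 = 416)
n(u) = 198 (n(u) = -(-18 + 60*(-3)) = -(-18 - 180) = -1*(-198) = 198)
n(1/(Y(8) + 48))/L(31) = 198/416 = 198*(1/416) = 99/208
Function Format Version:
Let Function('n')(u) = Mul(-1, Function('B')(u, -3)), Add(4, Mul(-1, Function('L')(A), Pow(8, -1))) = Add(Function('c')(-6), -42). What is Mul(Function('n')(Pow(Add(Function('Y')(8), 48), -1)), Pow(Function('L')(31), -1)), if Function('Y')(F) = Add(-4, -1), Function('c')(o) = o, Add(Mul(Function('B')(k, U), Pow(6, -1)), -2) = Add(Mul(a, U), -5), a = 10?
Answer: Rational(99, 208) ≈ 0.47596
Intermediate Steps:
Function('B')(k, U) = Add(-18, Mul(60, U)) (Function('B')(k, U) = Add(12, Mul(6, Add(Mul(10, U), -5))) = Add(12, Mul(6, Add(-5, Mul(10, U)))) = Add(12, Add(-30, Mul(60, U))) = Add(-18, Mul(60, U)))
Function('Y')(F) = -5
Function('L')(A) = 416 (Function('L')(A) = Add(32, Mul(-8, Add(-6, -42))) = Add(32, Mul(-8, -48)) = Add(32, 384) = 416)
Function('n')(u) = 198 (Function('n')(u) = Mul(-1, Add(-18, Mul(60, -3))) = Mul(-1, Add(-18, -180)) = Mul(-1, -198) = 198)
Mul(Function('n')(Pow(Add(Function('Y')(8), 48), -1)), Pow(Function('L')(31), -1)) = Mul(198, Pow(416, -1)) = Mul(198, Rational(1, 416)) = Rational(99, 208)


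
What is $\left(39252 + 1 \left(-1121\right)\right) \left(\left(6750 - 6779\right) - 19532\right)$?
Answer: $-745880491$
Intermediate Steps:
$\left(39252 + 1 \left(-1121\right)\right) \left(\left(6750 - 6779\right) - 19532\right) = \left(39252 - 1121\right) \left(\left(6750 - 6779\right) - 19532\right) = 38131 \left(-29 - 19532\right) = 38131 \left(-19561\right) = -745880491$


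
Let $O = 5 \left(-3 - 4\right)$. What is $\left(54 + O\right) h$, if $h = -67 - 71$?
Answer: $-2622$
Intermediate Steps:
$O = -35$ ($O = 5 \left(-7\right) = -35$)
$h = -138$ ($h = -67 - 71 = -138$)
$\left(54 + O\right) h = \left(54 - 35\right) \left(-138\right) = 19 \left(-138\right) = -2622$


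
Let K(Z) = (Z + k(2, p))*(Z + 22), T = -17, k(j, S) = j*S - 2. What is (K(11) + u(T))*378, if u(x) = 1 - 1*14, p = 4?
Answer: 207144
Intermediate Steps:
k(j, S) = -2 + S*j (k(j, S) = S*j - 2 = -2 + S*j)
u(x) = -13 (u(x) = 1 - 14 = -13)
K(Z) = (6 + Z)*(22 + Z) (K(Z) = (Z + (-2 + 4*2))*(Z + 22) = (Z + (-2 + 8))*(22 + Z) = (Z + 6)*(22 + Z) = (6 + Z)*(22 + Z))
(K(11) + u(T))*378 = ((132 + 11² + 28*11) - 13)*378 = ((132 + 121 + 308) - 13)*378 = (561 - 13)*378 = 548*378 = 207144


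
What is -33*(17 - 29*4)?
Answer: 3267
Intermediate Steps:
-33*(17 - 29*4) = -33*(17 - 116) = -33*(-99) = 3267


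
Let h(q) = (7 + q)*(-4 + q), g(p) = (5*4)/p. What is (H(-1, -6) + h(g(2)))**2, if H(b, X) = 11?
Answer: 12769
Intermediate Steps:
g(p) = 20/p
h(q) = (-4 + q)*(7 + q)
(H(-1, -6) + h(g(2)))**2 = (11 + (-28 + (20/2)**2 + 3*(20/2)))**2 = (11 + (-28 + (20*(1/2))**2 + 3*(20*(1/2))))**2 = (11 + (-28 + 10**2 + 3*10))**2 = (11 + (-28 + 100 + 30))**2 = (11 + 102)**2 = 113**2 = 12769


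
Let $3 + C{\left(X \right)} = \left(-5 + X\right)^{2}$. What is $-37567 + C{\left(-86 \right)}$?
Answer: $-29289$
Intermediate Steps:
$C{\left(X \right)} = -3 + \left(-5 + X\right)^{2}$
$-37567 + C{\left(-86 \right)} = -37567 - \left(3 - \left(-5 - 86\right)^{2}\right) = -37567 - \left(3 - \left(-91\right)^{2}\right) = -37567 + \left(-3 + 8281\right) = -37567 + 8278 = -29289$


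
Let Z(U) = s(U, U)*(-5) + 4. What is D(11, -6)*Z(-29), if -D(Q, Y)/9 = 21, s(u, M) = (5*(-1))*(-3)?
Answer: 13419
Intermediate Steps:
s(u, M) = 15 (s(u, M) = -5*(-3) = 15)
D(Q, Y) = -189 (D(Q, Y) = -9*21 = -189)
Z(U) = -71 (Z(U) = 15*(-5) + 4 = -75 + 4 = -71)
D(11, -6)*Z(-29) = -189*(-71) = 13419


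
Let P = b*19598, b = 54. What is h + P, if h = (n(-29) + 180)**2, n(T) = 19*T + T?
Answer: 1218292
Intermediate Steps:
n(T) = 20*T
P = 1058292 (P = 54*19598 = 1058292)
h = 160000 (h = (20*(-29) + 180)**2 = (-580 + 180)**2 = (-400)**2 = 160000)
h + P = 160000 + 1058292 = 1218292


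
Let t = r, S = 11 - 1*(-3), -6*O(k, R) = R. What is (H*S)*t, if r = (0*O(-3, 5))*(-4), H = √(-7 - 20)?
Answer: 0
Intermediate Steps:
O(k, R) = -R/6
S = 14 (S = 11 + 3 = 14)
H = 3*I*√3 (H = √(-27) = 3*I*√3 ≈ 5.1962*I)
r = 0 (r = (0*(-⅙*5))*(-4) = (0*(-⅚))*(-4) = 0*(-4) = 0)
t = 0
(H*S)*t = ((3*I*√3)*14)*0 = (42*I*√3)*0 = 0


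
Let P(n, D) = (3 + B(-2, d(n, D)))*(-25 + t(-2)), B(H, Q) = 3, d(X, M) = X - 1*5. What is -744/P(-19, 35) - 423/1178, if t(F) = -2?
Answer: 134651/31806 ≈ 4.2335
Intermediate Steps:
d(X, M) = -5 + X (d(X, M) = X - 5 = -5 + X)
P(n, D) = -162 (P(n, D) = (3 + 3)*(-25 - 2) = 6*(-27) = -162)
-744/P(-19, 35) - 423/1178 = -744/(-162) - 423/1178 = -744*(-1/162) - 423*1/1178 = 124/27 - 423/1178 = 134651/31806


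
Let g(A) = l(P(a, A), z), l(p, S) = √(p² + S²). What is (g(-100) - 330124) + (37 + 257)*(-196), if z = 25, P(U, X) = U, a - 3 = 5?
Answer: -387748 + √689 ≈ -3.8772e+5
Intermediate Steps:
a = 8 (a = 3 + 5 = 8)
l(p, S) = √(S² + p²)
g(A) = √689 (g(A) = √(25² + 8²) = √(625 + 64) = √689)
(g(-100) - 330124) + (37 + 257)*(-196) = (√689 - 330124) + (37 + 257)*(-196) = (-330124 + √689) + 294*(-196) = (-330124 + √689) - 57624 = -387748 + √689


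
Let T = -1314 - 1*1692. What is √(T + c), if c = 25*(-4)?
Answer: I*√3106 ≈ 55.732*I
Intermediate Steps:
T = -3006 (T = -1314 - 1692 = -3006)
c = -100
√(T + c) = √(-3006 - 100) = √(-3106) = I*√3106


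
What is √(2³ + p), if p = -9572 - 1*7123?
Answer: I*√16687 ≈ 129.18*I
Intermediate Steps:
p = -16695 (p = -9572 - 7123 = -16695)
√(2³ + p) = √(2³ - 16695) = √(8 - 16695) = √(-16687) = I*√16687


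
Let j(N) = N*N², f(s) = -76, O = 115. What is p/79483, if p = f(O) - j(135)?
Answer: -2460451/79483 ≈ -30.956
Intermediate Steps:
j(N) = N³
p = -2460451 (p = -76 - 1*135³ = -76 - 1*2460375 = -76 - 2460375 = -2460451)
p/79483 = -2460451/79483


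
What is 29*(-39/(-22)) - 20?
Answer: 691/22 ≈ 31.409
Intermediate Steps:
29*(-39/(-22)) - 20 = 29*(-39*(-1/22)) - 20 = 29*(39/22) - 20 = 1131/22 - 20 = 691/22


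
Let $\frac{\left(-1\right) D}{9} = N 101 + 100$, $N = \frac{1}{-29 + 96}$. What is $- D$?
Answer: $\frac{61209}{67} \approx 913.57$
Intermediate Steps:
$N = \frac{1}{67} \approx 0.014925$
$D = - \frac{61209}{67}$ ($D = - 9 \left(\frac{1}{67} \cdot 101 + 100\right) = - 9 \left(\frac{101}{67} + 100\right) = \left(-9\right) \frac{6801}{67} = - \frac{61209}{67} \approx -913.57$)
$- D = \left(-1\right) \left(- \frac{61209}{67}\right) = \frac{61209}{67}$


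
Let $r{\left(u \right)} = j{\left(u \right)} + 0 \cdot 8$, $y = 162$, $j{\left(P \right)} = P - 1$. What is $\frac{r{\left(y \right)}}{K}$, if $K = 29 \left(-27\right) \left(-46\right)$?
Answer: $\frac{7}{1566} \approx 0.00447$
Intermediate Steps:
$j{\left(P \right)} = -1 + P$
$r{\left(u \right)} = -1 + u$ ($r{\left(u \right)} = \left(-1 + u\right) + 0 \cdot 8 = \left(-1 + u\right) + 0 = -1 + u$)
$K = 36018$ ($K = \left(-783\right) \left(-46\right) = 36018$)
$\frac{r{\left(y \right)}}{K} = \frac{-1 + 162}{36018} = 161 \cdot \frac{1}{36018} = \frac{7}{1566}$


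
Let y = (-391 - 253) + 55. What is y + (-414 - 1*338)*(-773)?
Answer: 580707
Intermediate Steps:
y = -589 (y = -644 + 55 = -589)
y + (-414 - 1*338)*(-773) = -589 + (-414 - 1*338)*(-773) = -589 + (-414 - 338)*(-773) = -589 - 752*(-773) = -589 + 581296 = 580707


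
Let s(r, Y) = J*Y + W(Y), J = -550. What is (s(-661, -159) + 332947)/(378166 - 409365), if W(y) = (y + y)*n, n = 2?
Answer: -419761/31199 ≈ -13.454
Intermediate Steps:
W(y) = 4*y (W(y) = (y + y)*2 = (2*y)*2 = 4*y)
s(r, Y) = -546*Y (s(r, Y) = -550*Y + 4*Y = -546*Y)
(s(-661, -159) + 332947)/(378166 - 409365) = (-546*(-159) + 332947)/(378166 - 409365) = (86814 + 332947)/(-31199) = 419761*(-1/31199) = -419761/31199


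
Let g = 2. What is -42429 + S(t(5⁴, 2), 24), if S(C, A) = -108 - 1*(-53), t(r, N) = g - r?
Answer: -42484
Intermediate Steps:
t(r, N) = 2 - r
S(C, A) = -55 (S(C, A) = -108 + 53 = -55)
-42429 + S(t(5⁴, 2), 24) = -42429 - 55 = -42484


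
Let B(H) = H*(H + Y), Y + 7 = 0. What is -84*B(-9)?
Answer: -12096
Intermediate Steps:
Y = -7 (Y = -7 + 0 = -7)
B(H) = H*(-7 + H) (B(H) = H*(H - 7) = H*(-7 + H))
-84*B(-9) = -(-756)*(-7 - 9) = -(-756)*(-16) = -84*144 = -12096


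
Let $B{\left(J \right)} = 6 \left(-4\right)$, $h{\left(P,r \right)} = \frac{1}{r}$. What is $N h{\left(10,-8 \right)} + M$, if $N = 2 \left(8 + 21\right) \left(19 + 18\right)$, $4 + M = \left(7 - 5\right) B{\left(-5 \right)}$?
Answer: $- \frac{1281}{4} \approx -320.25$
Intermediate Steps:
$B{\left(J \right)} = -24$
$M = -52$ ($M = -4 + \left(7 - 5\right) \left(-24\right) = -4 + 2 \left(-24\right) = -4 - 48 = -52$)
$N = 2146$ ($N = 2 \cdot 29 \cdot 37 = 2 \cdot 1073 = 2146$)
$N h{\left(10,-8 \right)} + M = \frac{2146}{-8} - 52 = 2146 \left(- \frac{1}{8}\right) - 52 = - \frac{1073}{4} - 52 = - \frac{1281}{4}$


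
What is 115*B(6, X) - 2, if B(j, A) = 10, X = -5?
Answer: 1148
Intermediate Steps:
115*B(6, X) - 2 = 115*10 - 2 = 1150 - 2 = 1148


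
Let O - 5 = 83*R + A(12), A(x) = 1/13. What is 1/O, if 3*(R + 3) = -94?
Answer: -39/110939 ≈ -0.00035154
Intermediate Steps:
R = -103/3 (R = -3 + (1/3)*(-94) = -3 - 94/3 = -103/3 ≈ -34.333)
A(x) = 1/13
O = -110939/39 (O = 5 + (83*(-103/3) + 1/13) = 5 + (-8549/3 + 1/13) = 5 - 111134/39 = -110939/39 ≈ -2844.6)
1/O = 1/(-110939/39) = -39/110939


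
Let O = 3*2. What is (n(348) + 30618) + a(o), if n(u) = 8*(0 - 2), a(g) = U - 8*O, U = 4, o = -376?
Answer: 30558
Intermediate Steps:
O = 6
a(g) = -44 (a(g) = 4 - 8*6 = 4 - 48 = -44)
n(u) = -16 (n(u) = 8*(-2) = -16)
(n(348) + 30618) + a(o) = (-16 + 30618) - 44 = 30602 - 44 = 30558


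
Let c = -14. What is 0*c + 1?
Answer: 1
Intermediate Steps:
0*c + 1 = 0*(-14) + 1 = 0 + 1 = 1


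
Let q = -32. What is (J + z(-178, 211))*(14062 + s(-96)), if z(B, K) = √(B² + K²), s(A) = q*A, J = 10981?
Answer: 188148454 + 17134*√76205 ≈ 1.9288e+8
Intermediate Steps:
s(A) = -32*A
(J + z(-178, 211))*(14062 + s(-96)) = (10981 + √((-178)² + 211²))*(14062 - 32*(-96)) = (10981 + √(31684 + 44521))*(14062 + 3072) = (10981 + √76205)*17134 = 188148454 + 17134*√76205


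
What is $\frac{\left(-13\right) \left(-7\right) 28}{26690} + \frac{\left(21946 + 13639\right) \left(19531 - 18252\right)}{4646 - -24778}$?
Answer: $\frac{607411340351}{392663280} \approx 1546.9$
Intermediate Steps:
$\frac{\left(-13\right) \left(-7\right) 28}{26690} + \frac{\left(21946 + 13639\right) \left(19531 - 18252\right)}{4646 - -24778} = 91 \cdot 28 \cdot \frac{1}{26690} + \frac{35585 \cdot 1279}{4646 + 24778} = 2548 \cdot \frac{1}{26690} + \frac{45513215}{29424} = \frac{1274}{13345} + 45513215 \cdot \frac{1}{29424} = \frac{1274}{13345} + \frac{45513215}{29424} = \frac{607411340351}{392663280}$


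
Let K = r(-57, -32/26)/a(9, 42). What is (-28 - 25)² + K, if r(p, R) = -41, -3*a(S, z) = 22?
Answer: 61921/22 ≈ 2814.6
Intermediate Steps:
a(S, z) = -22/3 (a(S, z) = -⅓*22 = -22/3)
K = 123/22 (K = -41/(-22/3) = -41*(-3/22) = 123/22 ≈ 5.5909)
(-28 - 25)² + K = (-28 - 25)² + 123/22 = (-53)² + 123/22 = 2809 + 123/22 = 61921/22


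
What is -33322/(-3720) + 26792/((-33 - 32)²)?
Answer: 24045169/1571700 ≈ 15.299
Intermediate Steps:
-33322/(-3720) + 26792/((-33 - 32)²) = -33322*(-1/3720) + 26792/((-65)²) = 16661/1860 + 26792/4225 = 24045169/1571700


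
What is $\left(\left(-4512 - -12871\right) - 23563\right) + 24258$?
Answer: $9054$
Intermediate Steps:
$\left(\left(-4512 - -12871\right) - 23563\right) + 24258 = \left(\left(-4512 + 12871\right) - 23563\right) + 24258 = \left(8359 - 23563\right) + 24258 = -15204 + 24258 = 9054$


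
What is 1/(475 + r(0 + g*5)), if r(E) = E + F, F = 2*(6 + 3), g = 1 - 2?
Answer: 1/488 ≈ 0.0020492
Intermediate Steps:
g = -1
F = 18 (F = 2*9 = 18)
r(E) = 18 + E (r(E) = E + 18 = 18 + E)
1/(475 + r(0 + g*5)) = 1/(475 + (18 + (0 - 1*5))) = 1/(475 + (18 + (0 - 5))) = 1/(475 + (18 - 5)) = 1/(475 + 13) = 1/488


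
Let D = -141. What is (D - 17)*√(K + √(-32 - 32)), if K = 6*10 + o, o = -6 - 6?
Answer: -316*√(12 + 2*I) ≈ -1098.4 - 90.908*I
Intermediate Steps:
o = -12
K = 48 (K = 6*10 - 12 = 60 - 12 = 48)
(D - 17)*√(K + √(-32 - 32)) = (-141 - 17)*√(48 + √(-32 - 32)) = -158*√(48 + √(-64)) = -158*√(48 + 8*I)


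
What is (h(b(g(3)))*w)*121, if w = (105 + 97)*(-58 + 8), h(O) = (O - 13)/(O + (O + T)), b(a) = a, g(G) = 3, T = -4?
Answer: 6110500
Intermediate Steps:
h(O) = (-13 + O)/(-4 + 2*O) (h(O) = (O - 13)/(O + (O - 4)) = (-13 + O)/(O + (-4 + O)) = (-13 + O)/(-4 + 2*O))
w = -10100 (w = 202*(-50) = -10100)
(h(b(g(3)))*w)*121 = (((-13 + 3)/(2*(-2 + 3)))*(-10100))*121 = (((½)*(-10)/1)*(-10100))*121 = (((½)*1*(-10))*(-10100))*121 = -5*(-10100)*121 = 50500*121 = 6110500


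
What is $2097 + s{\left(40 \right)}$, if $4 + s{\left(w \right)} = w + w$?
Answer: $2173$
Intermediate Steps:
$s{\left(w \right)} = -4 + 2 w$ ($s{\left(w \right)} = -4 + \left(w + w\right) = -4 + 2 w$)
$2097 + s{\left(40 \right)} = 2097 + \left(-4 + 2 \cdot 40\right) = 2097 + \left(-4 + 80\right) = 2097 + 76 = 2173$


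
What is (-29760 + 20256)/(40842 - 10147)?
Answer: -9504/30695 ≈ -0.30963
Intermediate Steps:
(-29760 + 20256)/(40842 - 10147) = -9504/30695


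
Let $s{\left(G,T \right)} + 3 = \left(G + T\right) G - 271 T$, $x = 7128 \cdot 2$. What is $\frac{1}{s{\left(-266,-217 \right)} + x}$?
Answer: $\frac{1}{201538} \approx 4.9618 \cdot 10^{-6}$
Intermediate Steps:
$x = 14256$
$s{\left(G,T \right)} = -3 - 271 T + G \left(G + T\right)$ ($s{\left(G,T \right)} = -3 + \left(\left(G + T\right) G - 271 T\right) = -3 + \left(G \left(G + T\right) - 271 T\right) = -3 + \left(- 271 T + G \left(G + T\right)\right) = -3 - 271 T + G \left(G + T\right)$)
$\frac{1}{s{\left(-266,-217 \right)} + x} = \frac{1}{\left(-3 + \left(-266\right)^{2} - -58807 - -57722\right) + 14256} = \frac{1}{\left(-3 + 70756 + 58807 + 57722\right) + 14256} = \frac{1}{187282 + 14256} = \frac{1}{201538}$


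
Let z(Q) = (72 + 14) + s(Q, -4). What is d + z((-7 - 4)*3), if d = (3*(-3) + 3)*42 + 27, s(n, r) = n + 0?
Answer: -172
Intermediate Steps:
s(n, r) = n
z(Q) = 86 + Q (z(Q) = (72 + 14) + Q = 86 + Q)
d = -225 (d = (-9 + 3)*42 + 27 = -6*42 + 27 = -252 + 27 = -225)
d + z((-7 - 4)*3) = -225 + (86 + (-7 - 4)*3) = -225 + (86 - 11*3) = -225 + (86 - 33) = -225 + 53 = -172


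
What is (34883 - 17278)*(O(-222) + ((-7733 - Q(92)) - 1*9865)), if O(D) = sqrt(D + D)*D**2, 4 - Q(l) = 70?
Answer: -308650860 + 1735289640*I*sqrt(111) ≈ -3.0865e+8 + 1.8282e+10*I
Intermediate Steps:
Q(l) = -66 (Q(l) = 4 - 1*70 = 4 - 70 = -66)
O(D) = sqrt(2)*D**(5/2) (O(D) = sqrt(2*D)*D**2 = (sqrt(2)*sqrt(D))*D**2 = sqrt(2)*D**(5/2))
(34883 - 17278)*(O(-222) + ((-7733 - Q(92)) - 1*9865)) = (34883 - 17278)*(sqrt(2)*(-222)**(5/2) + ((-7733 - 1*(-66)) - 1*9865)) = 17605*(sqrt(2)*(49284*I*sqrt(222)) + ((-7733 + 66) - 9865)) = 17605*(98568*I*sqrt(111) + (-7667 - 9865)) = 17605*(98568*I*sqrt(111) - 17532) = 17605*(-17532 + 98568*I*sqrt(111)) = -308650860 + 1735289640*I*sqrt(111)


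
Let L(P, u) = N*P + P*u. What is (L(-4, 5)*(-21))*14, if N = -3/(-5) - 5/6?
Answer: 28028/5 ≈ 5605.6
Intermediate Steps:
N = -7/30 (N = -3*(-⅕) - 5*⅙ = ⅗ - ⅚ = -7/30 ≈ -0.23333)
L(P, u) = -7*P/30 + P*u
(L(-4, 5)*(-21))*14 = (((1/30)*(-4)*(-7 + 30*5))*(-21))*14 = (((1/30)*(-4)*(-7 + 150))*(-21))*14 = (((1/30)*(-4)*143)*(-21))*14 = -286/15*(-21)*14 = (2002/5)*14 = 28028/5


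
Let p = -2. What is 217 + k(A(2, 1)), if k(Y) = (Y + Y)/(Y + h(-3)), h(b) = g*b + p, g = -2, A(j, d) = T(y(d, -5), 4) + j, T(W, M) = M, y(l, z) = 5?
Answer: 1091/5 ≈ 218.20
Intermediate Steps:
A(j, d) = 4 + j
h(b) = -2 - 2*b (h(b) = -2*b - 2 = -2 - 2*b)
k(Y) = 2*Y/(4 + Y) (k(Y) = (Y + Y)/(Y + (-2 - 2*(-3))) = (2*Y)/(Y + (-2 + 6)) = (2*Y)/(Y + 4) = (2*Y)/(4 + Y) = 2*Y/(4 + Y))
217 + k(A(2, 1)) = 217 + 2*(4 + 2)/(4 + (4 + 2)) = 217 + 2*6/(4 + 6) = 217 + 2*6/10 = 217 + 2*6*(1/10) = 217 + 6/5 = 1091/5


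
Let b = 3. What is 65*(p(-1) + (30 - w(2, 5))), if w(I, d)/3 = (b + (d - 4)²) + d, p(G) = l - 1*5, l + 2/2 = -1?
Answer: -260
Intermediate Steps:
l = -2 (l = -1 - 1 = -2)
p(G) = -7 (p(G) = -2 - 1*5 = -2 - 5 = -7)
w(I, d) = 9 + 3*d + 3*(-4 + d)² (w(I, d) = 3*((3 + (d - 4)²) + d) = 3*((3 + (-4 + d)²) + d) = 3*(3 + d + (-4 + d)²) = 9 + 3*d + 3*(-4 + d)²)
65*(p(-1) + (30 - w(2, 5))) = 65*(-7 + (30 - (9 + 3*5 + 3*(-4 + 5)²))) = 65*(-7 + (30 - (9 + 15 + 3*1²))) = 65*(-7 + (30 - (9 + 15 + 3*1))) = 65*(-7 + (30 - (9 + 15 + 3))) = 65*(-7 + (30 - 1*27)) = 65*(-7 + (30 - 27)) = 65*(-7 + 3) = 65*(-4) = -260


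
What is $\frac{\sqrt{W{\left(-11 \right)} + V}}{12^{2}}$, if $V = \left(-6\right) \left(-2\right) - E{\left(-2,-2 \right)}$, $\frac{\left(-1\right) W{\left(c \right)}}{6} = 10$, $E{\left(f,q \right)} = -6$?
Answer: $\frac{i \sqrt{42}}{144} \approx 0.045005 i$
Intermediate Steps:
$W{\left(c \right)} = -60$ ($W{\left(c \right)} = \left(-6\right) 10 = -60$)
$V = 18$ ($V = \left(-6\right) \left(-2\right) - -6 = 12 + 6 = 18$)
$\frac{\sqrt{W{\left(-11 \right)} + V}}{12^{2}} = \frac{\sqrt{-60 + 18}}{12^{2}} = \frac{\sqrt{-42}}{144} = \frac{i \sqrt{42}}{144}$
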